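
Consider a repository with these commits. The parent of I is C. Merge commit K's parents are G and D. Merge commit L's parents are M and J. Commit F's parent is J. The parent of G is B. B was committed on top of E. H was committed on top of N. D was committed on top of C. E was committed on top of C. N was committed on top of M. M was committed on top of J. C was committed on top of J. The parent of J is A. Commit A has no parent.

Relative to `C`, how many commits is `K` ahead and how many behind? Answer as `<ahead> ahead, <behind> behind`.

Reachable from K: {A, B, C, D, E, G, J, K}.
Reachable from C: {A, C, J}.
Only in K's history (ahead): {B, D, E, G, K} — 5.
Only in C's history (behind): {} — 0.

5 ahead, 0 behind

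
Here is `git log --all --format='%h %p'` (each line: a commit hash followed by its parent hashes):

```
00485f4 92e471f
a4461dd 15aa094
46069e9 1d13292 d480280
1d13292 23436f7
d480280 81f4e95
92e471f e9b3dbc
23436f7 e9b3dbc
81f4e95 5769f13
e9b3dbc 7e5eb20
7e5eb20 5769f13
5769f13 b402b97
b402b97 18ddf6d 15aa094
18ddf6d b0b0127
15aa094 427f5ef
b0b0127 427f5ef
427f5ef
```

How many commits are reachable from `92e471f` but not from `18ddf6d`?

Reachable from 92e471f: {15aa094, 18ddf6d, 427f5ef, 5769f13, 7e5eb20, 92e471f, b0b0127, b402b97, e9b3dbc}.
Reachable from 18ddf6d: {18ddf6d, 427f5ef, b0b0127}.
In 92e471f's history but not 18ddf6d's: {15aa094, 5769f13, 7e5eb20, 92e471f, b402b97, e9b3dbc} — 6 commits.

6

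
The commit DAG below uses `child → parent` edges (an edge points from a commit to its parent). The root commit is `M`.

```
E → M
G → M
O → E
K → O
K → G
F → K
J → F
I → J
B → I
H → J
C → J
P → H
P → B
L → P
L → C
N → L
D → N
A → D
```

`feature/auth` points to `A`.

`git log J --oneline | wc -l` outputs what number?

Walking parent pointers from J: reachable set = {E, F, G, J, K, M, O}.
That is 7 commits.

7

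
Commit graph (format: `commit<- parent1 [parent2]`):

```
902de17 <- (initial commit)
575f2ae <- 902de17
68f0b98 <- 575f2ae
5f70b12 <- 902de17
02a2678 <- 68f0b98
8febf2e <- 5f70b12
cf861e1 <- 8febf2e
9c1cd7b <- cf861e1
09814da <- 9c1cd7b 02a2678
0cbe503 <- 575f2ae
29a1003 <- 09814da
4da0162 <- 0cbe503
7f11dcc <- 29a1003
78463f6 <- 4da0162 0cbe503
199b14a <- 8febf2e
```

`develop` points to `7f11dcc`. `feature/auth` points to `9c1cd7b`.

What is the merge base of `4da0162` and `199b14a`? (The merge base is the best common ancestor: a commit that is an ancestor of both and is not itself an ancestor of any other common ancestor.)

902de17

Ancestors of 4da0162: {0cbe503, 4da0162, 575f2ae, 902de17}.
Ancestors of 199b14a: {199b14a, 5f70b12, 8febf2e, 902de17}.
Common ancestors: {902de17}.
The only common ancestor is 902de17, so it is the merge base.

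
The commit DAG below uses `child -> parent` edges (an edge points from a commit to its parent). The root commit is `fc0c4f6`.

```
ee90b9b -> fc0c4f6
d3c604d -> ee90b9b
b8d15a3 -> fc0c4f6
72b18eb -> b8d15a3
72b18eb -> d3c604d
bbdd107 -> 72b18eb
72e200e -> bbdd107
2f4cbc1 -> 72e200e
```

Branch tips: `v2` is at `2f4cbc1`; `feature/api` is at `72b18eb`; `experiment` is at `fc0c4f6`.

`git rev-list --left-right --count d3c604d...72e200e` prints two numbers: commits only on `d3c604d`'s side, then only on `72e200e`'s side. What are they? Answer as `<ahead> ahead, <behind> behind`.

0 ahead, 4 behind

Reachable from d3c604d: {d3c604d, ee90b9b, fc0c4f6}.
Reachable from 72e200e: {72b18eb, 72e200e, b8d15a3, bbdd107, d3c604d, ee90b9b, fc0c4f6}.
Only in d3c604d's history (ahead): {} — 0.
Only in 72e200e's history (behind): {72b18eb, 72e200e, b8d15a3, bbdd107} — 4.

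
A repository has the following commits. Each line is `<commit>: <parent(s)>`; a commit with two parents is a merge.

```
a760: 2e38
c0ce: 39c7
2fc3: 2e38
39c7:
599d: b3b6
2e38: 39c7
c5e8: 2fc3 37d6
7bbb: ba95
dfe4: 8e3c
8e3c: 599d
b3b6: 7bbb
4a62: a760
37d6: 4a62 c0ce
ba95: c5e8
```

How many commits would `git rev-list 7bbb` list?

Walking parent pointers from 7bbb: reachable set = {2e38, 2fc3, 37d6, 39c7, 4a62, 7bbb, a760, ba95, c0ce, c5e8}.
That is 10 commits.

10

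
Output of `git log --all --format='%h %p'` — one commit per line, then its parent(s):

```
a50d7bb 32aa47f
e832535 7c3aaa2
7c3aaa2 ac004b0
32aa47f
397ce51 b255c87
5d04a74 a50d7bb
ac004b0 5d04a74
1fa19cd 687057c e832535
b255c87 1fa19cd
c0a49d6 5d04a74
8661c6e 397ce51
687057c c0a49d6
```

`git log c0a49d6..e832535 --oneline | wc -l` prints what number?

Reachable from e832535: {32aa47f, 5d04a74, 7c3aaa2, a50d7bb, ac004b0, e832535}.
Reachable from c0a49d6: {32aa47f, 5d04a74, a50d7bb, c0a49d6}.
In e832535's history but not c0a49d6's: {7c3aaa2, ac004b0, e832535} — 3 commits.

3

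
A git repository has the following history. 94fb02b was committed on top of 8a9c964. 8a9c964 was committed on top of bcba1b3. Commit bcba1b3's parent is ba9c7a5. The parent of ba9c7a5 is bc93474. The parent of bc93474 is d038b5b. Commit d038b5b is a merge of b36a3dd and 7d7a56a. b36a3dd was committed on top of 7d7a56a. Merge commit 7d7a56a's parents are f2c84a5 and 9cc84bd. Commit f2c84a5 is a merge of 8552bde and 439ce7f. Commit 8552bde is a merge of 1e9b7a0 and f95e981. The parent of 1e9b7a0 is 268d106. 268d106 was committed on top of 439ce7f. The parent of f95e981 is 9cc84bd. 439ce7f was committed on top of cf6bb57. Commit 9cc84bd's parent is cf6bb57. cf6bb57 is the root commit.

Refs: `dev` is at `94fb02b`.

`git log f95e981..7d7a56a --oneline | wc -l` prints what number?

6

Reachable from 7d7a56a: {1e9b7a0, 268d106, 439ce7f, 7d7a56a, 8552bde, 9cc84bd, cf6bb57, f2c84a5, f95e981}.
Reachable from f95e981: {9cc84bd, cf6bb57, f95e981}.
In 7d7a56a's history but not f95e981's: {1e9b7a0, 268d106, 439ce7f, 7d7a56a, 8552bde, f2c84a5} — 6 commits.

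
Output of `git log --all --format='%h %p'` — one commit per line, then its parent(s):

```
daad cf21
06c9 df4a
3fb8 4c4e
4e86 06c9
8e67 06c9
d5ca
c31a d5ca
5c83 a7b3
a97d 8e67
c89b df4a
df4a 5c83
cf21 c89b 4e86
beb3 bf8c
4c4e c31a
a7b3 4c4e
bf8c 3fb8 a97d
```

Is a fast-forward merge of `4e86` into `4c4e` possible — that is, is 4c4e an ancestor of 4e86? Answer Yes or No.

Yes

A fast-forward from 4c4e to 4e86 is possible iff 4c4e is an ancestor of 4e86.
Ancestors of 4e86: {06c9, 4c4e, 4e86, 5c83, a7b3, c31a, d5ca, df4a}.
4c4e is among them, so fast-forward is possible.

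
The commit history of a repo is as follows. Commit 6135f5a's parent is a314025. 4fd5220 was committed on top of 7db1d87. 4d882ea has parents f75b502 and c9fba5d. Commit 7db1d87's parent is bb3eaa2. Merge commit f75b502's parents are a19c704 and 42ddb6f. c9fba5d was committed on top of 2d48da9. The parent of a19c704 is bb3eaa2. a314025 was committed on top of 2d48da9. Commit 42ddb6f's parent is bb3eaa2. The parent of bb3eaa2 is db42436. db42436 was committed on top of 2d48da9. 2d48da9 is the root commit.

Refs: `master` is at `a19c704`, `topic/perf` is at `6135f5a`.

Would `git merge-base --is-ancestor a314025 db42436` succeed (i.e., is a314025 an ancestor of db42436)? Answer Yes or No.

No

Ancestors of db42436: {2d48da9, db42436}.
a314025 is not in that set, so it is not an ancestor of db42436.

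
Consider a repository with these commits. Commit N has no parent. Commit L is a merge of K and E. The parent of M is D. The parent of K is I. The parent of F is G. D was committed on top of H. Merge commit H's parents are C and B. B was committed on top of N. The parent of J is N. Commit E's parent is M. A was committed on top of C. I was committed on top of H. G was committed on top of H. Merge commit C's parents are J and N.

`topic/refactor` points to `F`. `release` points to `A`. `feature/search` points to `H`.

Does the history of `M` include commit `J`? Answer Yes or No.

Ancestors of M (commits reachable by following parents): {B, C, D, H, J, M, N}.
J is in that set, so it is an ancestor of M.

Yes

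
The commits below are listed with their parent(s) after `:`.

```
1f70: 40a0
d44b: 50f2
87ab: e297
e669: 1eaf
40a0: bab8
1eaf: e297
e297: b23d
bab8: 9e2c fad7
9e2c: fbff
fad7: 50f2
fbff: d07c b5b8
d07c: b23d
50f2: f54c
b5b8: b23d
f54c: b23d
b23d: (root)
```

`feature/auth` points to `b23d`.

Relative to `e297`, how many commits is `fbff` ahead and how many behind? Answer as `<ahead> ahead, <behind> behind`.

3 ahead, 1 behind

Reachable from fbff: {b23d, b5b8, d07c, fbff}.
Reachable from e297: {b23d, e297}.
Only in fbff's history (ahead): {b5b8, d07c, fbff} — 3.
Only in e297's history (behind): {e297} — 1.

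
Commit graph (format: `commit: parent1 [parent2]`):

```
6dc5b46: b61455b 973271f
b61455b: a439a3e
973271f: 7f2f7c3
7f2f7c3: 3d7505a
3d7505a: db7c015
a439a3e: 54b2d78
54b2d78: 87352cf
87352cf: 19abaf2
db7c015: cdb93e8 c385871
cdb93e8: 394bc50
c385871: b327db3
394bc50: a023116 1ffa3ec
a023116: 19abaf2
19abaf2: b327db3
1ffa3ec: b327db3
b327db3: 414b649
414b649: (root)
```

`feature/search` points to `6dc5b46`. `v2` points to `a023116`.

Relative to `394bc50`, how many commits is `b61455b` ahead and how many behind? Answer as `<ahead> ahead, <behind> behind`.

4 ahead, 3 behind

Reachable from b61455b: {19abaf2, 414b649, 54b2d78, 87352cf, a439a3e, b327db3, b61455b}.
Reachable from 394bc50: {19abaf2, 1ffa3ec, 394bc50, 414b649, a023116, b327db3}.
Only in b61455b's history (ahead): {54b2d78, 87352cf, a439a3e, b61455b} — 4.
Only in 394bc50's history (behind): {1ffa3ec, 394bc50, a023116} — 3.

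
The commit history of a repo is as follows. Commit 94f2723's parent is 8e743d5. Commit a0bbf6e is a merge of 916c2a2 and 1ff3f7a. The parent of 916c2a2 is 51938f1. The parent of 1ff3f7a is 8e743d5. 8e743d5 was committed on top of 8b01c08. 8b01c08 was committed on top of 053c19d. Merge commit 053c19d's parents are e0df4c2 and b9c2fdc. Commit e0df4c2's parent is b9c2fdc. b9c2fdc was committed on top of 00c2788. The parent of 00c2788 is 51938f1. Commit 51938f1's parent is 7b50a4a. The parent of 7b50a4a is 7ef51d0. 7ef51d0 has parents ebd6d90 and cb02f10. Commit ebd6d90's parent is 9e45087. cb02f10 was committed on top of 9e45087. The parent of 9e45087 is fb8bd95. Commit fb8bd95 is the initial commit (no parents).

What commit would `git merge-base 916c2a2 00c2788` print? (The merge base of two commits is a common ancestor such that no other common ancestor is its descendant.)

51938f1

Ancestors of 916c2a2: {51938f1, 7b50a4a, 7ef51d0, 916c2a2, 9e45087, cb02f10, ebd6d90, fb8bd95}.
Ancestors of 00c2788: {00c2788, 51938f1, 7b50a4a, 7ef51d0, 9e45087, cb02f10, ebd6d90, fb8bd95}.
Common ancestors: {51938f1, 7b50a4a, 7ef51d0, 9e45087, cb02f10, ebd6d90, fb8bd95}.
Among these, 51938f1 is not an ancestor of any other common ancestor — it is the merge base.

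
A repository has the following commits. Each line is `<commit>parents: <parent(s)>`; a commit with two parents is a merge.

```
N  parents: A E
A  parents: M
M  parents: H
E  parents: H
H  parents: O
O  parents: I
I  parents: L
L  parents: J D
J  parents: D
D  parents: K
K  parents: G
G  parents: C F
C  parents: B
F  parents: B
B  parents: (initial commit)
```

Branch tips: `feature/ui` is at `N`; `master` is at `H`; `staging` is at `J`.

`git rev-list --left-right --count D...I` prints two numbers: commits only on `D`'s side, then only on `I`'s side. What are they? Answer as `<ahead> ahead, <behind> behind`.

Reachable from D: {B, C, D, F, G, K}.
Reachable from I: {B, C, D, F, G, I, J, K, L}.
Only in D's history (ahead): {} — 0.
Only in I's history (behind): {I, J, L} — 3.

0 ahead, 3 behind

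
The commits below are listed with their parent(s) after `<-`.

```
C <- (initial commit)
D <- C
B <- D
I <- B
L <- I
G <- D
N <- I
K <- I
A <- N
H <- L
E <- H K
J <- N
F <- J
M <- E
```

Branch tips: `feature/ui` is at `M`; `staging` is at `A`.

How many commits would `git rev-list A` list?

6

Walking parent pointers from A: reachable set = {A, B, C, D, I, N}.
That is 6 commits.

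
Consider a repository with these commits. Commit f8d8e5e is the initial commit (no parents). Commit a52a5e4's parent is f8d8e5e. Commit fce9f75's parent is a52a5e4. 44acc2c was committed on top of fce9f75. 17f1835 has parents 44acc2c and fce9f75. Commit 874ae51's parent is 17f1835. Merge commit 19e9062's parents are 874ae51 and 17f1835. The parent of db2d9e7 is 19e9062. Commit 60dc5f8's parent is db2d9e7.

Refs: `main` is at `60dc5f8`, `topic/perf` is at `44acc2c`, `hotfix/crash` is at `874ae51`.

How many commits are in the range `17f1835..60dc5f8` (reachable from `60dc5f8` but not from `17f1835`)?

4

Reachable from 60dc5f8: {17f1835, 19e9062, 44acc2c, 60dc5f8, 874ae51, a52a5e4, db2d9e7, f8d8e5e, fce9f75}.
Reachable from 17f1835: {17f1835, 44acc2c, a52a5e4, f8d8e5e, fce9f75}.
In 60dc5f8's history but not 17f1835's: {19e9062, 60dc5f8, 874ae51, db2d9e7} — 4 commits.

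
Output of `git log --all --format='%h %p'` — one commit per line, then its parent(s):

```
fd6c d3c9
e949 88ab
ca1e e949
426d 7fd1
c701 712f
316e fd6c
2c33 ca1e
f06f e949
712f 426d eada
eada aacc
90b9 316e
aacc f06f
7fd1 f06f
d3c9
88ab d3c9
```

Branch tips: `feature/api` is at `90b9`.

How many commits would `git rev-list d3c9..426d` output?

5

Reachable from 426d: {426d, 7fd1, 88ab, d3c9, e949, f06f}.
Reachable from d3c9: {d3c9}.
In 426d's history but not d3c9's: {426d, 7fd1, 88ab, e949, f06f} — 5 commits.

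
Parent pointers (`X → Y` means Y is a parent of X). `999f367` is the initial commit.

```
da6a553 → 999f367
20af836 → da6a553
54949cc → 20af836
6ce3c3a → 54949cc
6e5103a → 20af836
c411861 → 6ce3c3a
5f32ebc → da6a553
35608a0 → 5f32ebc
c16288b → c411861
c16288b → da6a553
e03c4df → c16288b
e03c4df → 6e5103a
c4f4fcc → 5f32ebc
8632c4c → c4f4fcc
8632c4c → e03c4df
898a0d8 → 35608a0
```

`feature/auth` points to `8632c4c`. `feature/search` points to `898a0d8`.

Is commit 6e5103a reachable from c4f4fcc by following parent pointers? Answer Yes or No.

No

Ancestors of c4f4fcc: {5f32ebc, 999f367, c4f4fcc, da6a553}.
6e5103a is not in that set, so it is not an ancestor of c4f4fcc.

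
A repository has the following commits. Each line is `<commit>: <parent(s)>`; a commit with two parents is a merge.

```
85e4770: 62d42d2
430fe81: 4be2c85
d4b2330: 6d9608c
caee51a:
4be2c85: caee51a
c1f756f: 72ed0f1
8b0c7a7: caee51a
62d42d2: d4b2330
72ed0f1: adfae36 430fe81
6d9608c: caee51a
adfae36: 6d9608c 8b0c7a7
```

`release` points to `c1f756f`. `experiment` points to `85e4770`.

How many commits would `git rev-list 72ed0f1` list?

Walking parent pointers from 72ed0f1: reachable set = {430fe81, 4be2c85, 6d9608c, 72ed0f1, 8b0c7a7, adfae36, caee51a}.
That is 7 commits.

7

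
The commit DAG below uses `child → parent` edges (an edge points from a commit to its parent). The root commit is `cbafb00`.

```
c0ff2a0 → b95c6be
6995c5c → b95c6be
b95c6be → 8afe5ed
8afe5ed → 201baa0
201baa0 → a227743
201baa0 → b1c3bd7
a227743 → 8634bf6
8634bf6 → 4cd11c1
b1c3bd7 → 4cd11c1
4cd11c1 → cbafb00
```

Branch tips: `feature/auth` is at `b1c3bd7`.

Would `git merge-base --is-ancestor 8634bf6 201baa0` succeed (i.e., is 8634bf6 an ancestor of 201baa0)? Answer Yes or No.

Ancestors of 201baa0 (commits reachable by following parents): {201baa0, 4cd11c1, 8634bf6, a227743, b1c3bd7, cbafb00}.
8634bf6 is in that set, so it is an ancestor of 201baa0.

Yes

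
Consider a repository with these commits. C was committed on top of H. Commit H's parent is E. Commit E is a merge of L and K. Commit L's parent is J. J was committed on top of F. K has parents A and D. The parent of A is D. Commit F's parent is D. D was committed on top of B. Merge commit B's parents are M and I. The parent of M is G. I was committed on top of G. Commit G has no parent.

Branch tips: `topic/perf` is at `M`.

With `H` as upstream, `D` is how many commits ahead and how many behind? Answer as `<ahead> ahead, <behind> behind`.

Reachable from D: {B, D, G, I, M}.
Reachable from H: {A, B, D, E, F, G, H, I, J, K, L, M}.
Only in D's history (ahead): {} — 0.
Only in H's history (behind): {A, E, F, H, J, K, L} — 7.

0 ahead, 7 behind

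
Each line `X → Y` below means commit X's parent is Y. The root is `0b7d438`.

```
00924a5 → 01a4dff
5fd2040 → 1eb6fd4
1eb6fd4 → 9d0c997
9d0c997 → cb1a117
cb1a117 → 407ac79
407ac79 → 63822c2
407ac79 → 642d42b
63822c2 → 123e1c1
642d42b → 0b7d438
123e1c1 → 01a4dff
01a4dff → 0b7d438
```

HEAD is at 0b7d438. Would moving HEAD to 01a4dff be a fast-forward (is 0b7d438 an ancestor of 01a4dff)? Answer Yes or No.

Yes

A fast-forward from 0b7d438 to 01a4dff is possible iff 0b7d438 is an ancestor of 01a4dff.
Ancestors of 01a4dff: {01a4dff, 0b7d438}.
0b7d438 is among them, so fast-forward is possible.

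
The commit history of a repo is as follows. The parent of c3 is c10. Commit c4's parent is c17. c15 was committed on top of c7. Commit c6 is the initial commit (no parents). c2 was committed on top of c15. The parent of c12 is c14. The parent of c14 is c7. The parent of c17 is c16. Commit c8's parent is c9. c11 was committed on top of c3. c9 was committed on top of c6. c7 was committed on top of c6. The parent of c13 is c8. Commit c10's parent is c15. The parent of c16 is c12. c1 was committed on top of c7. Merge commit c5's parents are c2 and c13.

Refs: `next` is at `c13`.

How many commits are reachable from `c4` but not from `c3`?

Reachable from c4: {c12, c14, c16, c17, c4, c6, c7}.
Reachable from c3: {c10, c15, c3, c6, c7}.
In c4's history but not c3's: {c12, c14, c16, c17, c4} — 5 commits.

5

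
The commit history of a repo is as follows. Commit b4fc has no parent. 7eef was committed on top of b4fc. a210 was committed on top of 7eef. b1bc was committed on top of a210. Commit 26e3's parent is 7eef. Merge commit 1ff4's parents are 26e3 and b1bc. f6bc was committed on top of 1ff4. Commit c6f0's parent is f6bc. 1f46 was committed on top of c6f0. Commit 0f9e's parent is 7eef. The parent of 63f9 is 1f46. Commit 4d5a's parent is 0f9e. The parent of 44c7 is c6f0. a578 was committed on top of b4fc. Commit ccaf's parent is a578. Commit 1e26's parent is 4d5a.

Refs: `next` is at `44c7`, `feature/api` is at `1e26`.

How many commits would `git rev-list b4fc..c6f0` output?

7

Reachable from c6f0: {1ff4, 26e3, 7eef, a210, b1bc, b4fc, c6f0, f6bc}.
Reachable from b4fc: {b4fc}.
In c6f0's history but not b4fc's: {1ff4, 26e3, 7eef, a210, b1bc, c6f0, f6bc} — 7 commits.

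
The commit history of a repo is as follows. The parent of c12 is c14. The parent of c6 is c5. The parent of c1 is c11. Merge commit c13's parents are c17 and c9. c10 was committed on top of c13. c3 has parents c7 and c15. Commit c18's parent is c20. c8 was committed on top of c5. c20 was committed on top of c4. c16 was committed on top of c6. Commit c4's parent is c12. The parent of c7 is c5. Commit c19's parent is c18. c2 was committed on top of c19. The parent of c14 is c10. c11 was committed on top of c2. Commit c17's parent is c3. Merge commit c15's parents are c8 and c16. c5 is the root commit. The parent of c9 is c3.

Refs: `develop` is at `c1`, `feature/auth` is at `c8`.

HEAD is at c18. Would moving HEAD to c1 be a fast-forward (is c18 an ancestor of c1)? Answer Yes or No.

Yes

A fast-forward from c18 to c1 is possible iff c18 is an ancestor of c1.
Ancestors of c1: {c1, c10, c11, c12, c13, c14, c15, c16, c17, c18, c19, c2, c20, c3, c4, c5, c6, c7, c8, c9}.
c18 is among them, so fast-forward is possible.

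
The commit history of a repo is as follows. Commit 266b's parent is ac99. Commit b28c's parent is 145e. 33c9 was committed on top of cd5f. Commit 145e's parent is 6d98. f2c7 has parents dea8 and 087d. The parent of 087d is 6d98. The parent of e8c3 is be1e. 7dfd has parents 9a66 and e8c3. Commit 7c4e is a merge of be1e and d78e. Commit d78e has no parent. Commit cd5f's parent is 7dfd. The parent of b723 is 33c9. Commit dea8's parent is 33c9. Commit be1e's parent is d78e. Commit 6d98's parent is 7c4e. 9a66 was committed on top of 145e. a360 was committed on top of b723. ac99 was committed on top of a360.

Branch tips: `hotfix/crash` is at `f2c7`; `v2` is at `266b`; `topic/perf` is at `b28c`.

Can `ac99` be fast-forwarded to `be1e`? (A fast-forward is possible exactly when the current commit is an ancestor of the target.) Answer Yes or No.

No

A fast-forward from ac99 to be1e is possible iff ac99 is an ancestor of be1e.
Ancestors of be1e: {be1e, d78e}.
ac99 is not among them, so fast-forward is not possible.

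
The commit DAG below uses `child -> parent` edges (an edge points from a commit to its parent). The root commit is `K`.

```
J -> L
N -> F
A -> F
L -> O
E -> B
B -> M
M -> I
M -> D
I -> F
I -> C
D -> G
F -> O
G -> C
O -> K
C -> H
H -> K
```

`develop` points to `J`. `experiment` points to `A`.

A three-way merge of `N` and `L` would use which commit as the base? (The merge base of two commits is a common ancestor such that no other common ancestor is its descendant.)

O

Ancestors of N: {F, K, N, O}.
Ancestors of L: {K, L, O}.
Common ancestors: {K, O}.
Among these, O is not an ancestor of any other common ancestor — it is the merge base.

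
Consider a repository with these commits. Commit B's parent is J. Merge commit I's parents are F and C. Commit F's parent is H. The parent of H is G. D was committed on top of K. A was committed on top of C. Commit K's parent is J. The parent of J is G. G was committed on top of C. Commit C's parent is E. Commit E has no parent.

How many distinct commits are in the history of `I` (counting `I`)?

6

Walking parent pointers from I: reachable set = {C, E, F, G, H, I}.
That is 6 commits.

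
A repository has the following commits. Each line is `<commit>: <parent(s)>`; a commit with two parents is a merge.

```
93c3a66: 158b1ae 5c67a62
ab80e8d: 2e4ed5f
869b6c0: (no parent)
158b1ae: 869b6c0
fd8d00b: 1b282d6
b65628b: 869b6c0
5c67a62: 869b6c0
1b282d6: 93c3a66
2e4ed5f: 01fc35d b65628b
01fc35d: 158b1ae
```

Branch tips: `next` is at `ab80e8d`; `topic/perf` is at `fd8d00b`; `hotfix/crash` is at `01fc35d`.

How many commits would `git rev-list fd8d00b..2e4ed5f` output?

3

Reachable from 2e4ed5f: {01fc35d, 158b1ae, 2e4ed5f, 869b6c0, b65628b}.
Reachable from fd8d00b: {158b1ae, 1b282d6, 5c67a62, 869b6c0, 93c3a66, fd8d00b}.
In 2e4ed5f's history but not fd8d00b's: {01fc35d, 2e4ed5f, b65628b} — 3 commits.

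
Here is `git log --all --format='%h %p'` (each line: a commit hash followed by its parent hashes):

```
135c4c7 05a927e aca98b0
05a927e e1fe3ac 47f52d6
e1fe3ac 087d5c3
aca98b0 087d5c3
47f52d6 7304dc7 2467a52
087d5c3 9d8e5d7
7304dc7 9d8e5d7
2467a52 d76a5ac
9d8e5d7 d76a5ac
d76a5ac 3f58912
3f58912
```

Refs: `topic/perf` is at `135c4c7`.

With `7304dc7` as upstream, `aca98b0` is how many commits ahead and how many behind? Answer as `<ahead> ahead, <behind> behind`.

2 ahead, 1 behind

Reachable from aca98b0: {087d5c3, 3f58912, 9d8e5d7, aca98b0, d76a5ac}.
Reachable from 7304dc7: {3f58912, 7304dc7, 9d8e5d7, d76a5ac}.
Only in aca98b0's history (ahead): {087d5c3, aca98b0} — 2.
Only in 7304dc7's history (behind): {7304dc7} — 1.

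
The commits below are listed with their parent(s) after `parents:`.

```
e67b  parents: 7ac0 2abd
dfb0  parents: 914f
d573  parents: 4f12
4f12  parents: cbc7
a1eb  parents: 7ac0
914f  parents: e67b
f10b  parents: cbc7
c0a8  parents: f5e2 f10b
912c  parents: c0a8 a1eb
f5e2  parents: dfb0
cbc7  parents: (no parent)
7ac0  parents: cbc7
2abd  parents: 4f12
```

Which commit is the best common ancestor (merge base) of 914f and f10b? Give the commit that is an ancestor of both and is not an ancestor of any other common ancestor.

Ancestors of 914f: {2abd, 4f12, 7ac0, 914f, cbc7, e67b}.
Ancestors of f10b: {cbc7, f10b}.
Common ancestors: {cbc7}.
The only common ancestor is cbc7, so it is the merge base.

cbc7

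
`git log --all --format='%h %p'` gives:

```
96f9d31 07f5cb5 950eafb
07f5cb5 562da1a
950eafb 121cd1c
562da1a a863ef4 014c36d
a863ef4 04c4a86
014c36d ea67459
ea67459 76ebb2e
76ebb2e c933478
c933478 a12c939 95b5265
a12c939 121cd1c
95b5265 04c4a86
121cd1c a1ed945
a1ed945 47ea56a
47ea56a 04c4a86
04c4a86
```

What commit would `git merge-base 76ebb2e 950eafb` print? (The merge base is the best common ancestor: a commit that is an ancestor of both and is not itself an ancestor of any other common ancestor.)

121cd1c

Ancestors of 76ebb2e: {04c4a86, 121cd1c, 47ea56a, 76ebb2e, 95b5265, a12c939, a1ed945, c933478}.
Ancestors of 950eafb: {04c4a86, 121cd1c, 47ea56a, 950eafb, a1ed945}.
Common ancestors: {04c4a86, 121cd1c, 47ea56a, a1ed945}.
Among these, 121cd1c is not an ancestor of any other common ancestor — it is the merge base.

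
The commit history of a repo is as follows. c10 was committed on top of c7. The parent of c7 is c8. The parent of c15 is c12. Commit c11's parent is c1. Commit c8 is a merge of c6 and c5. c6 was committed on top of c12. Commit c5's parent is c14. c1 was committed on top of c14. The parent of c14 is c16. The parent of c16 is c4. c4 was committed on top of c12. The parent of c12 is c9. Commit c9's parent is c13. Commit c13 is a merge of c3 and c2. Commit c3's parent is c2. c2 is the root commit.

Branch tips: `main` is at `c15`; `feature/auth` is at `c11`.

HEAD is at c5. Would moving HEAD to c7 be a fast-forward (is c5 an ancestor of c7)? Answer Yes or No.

Yes

A fast-forward from c5 to c7 is possible iff c5 is an ancestor of c7.
Ancestors of c7: {c12, c13, c14, c16, c2, c3, c4, c5, c6, c7, c8, c9}.
c5 is among them, so fast-forward is possible.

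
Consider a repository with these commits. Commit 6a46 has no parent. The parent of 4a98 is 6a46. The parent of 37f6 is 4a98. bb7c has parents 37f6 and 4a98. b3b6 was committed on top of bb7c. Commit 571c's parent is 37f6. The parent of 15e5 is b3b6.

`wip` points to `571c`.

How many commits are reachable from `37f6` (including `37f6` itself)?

Walking parent pointers from 37f6: reachable set = {37f6, 4a98, 6a46}.
That is 3 commits.

3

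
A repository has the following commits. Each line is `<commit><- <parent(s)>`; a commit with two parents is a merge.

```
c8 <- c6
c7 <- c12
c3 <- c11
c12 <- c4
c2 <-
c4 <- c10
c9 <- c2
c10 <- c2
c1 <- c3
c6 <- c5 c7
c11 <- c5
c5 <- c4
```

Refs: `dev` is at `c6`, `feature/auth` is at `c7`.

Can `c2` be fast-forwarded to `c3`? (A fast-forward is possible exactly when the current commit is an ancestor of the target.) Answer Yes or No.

A fast-forward from c2 to c3 is possible iff c2 is an ancestor of c3.
Ancestors of c3: {c10, c11, c2, c3, c4, c5}.
c2 is among them, so fast-forward is possible.

Yes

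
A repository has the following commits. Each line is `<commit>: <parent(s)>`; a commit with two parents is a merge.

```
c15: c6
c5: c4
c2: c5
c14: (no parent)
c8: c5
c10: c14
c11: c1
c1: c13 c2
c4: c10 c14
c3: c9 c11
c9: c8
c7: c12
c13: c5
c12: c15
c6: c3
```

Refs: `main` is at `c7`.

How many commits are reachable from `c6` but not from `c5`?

8

Reachable from c6: {c1, c10, c11, c13, c14, c2, c3, c4, c5, c6, c8, c9}.
Reachable from c5: {c10, c14, c4, c5}.
In c6's history but not c5's: {c1, c11, c13, c2, c3, c6, c8, c9} — 8 commits.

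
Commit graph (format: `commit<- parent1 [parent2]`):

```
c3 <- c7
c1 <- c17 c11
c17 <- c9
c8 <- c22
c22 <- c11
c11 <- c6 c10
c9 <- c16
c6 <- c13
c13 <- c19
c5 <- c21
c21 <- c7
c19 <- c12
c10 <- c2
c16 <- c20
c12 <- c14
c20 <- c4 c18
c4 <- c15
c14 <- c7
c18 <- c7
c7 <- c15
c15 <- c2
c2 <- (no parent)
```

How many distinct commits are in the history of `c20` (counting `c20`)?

6

Walking parent pointers from c20: reachable set = {c15, c18, c2, c20, c4, c7}.
That is 6 commits.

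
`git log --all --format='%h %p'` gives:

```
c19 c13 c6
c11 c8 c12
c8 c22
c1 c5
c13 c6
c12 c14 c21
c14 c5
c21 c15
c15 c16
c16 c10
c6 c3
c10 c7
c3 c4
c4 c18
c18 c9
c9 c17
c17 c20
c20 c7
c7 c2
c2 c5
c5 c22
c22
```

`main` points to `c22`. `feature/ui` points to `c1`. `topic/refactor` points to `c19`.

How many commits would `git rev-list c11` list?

Walking parent pointers from c11: reachable set = {c10, c11, c12, c14, c15, c16, c2, c21, c22, c5, c7, c8}.
That is 12 commits.

12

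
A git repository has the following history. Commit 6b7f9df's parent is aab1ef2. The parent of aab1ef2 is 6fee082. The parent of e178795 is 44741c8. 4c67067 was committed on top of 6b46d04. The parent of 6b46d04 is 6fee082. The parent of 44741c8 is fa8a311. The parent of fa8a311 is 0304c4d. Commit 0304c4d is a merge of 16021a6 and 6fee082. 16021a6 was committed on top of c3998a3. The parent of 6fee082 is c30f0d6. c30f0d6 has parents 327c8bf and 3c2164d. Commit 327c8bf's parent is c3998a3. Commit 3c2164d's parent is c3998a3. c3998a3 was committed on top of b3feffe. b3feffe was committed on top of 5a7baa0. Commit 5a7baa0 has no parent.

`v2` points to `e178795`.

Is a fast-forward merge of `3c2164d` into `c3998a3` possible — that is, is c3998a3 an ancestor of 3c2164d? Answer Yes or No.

Yes

A fast-forward from c3998a3 to 3c2164d is possible iff c3998a3 is an ancestor of 3c2164d.
Ancestors of 3c2164d: {3c2164d, 5a7baa0, b3feffe, c3998a3}.
c3998a3 is among them, so fast-forward is possible.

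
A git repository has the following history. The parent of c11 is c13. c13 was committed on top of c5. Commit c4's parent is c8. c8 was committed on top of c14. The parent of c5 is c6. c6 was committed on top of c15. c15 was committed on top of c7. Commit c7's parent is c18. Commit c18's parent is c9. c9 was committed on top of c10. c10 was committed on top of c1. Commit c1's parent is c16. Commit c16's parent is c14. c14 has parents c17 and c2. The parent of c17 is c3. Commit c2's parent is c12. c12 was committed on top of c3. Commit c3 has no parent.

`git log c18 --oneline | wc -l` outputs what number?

Walking parent pointers from c18: reachable set = {c1, c10, c12, c14, c16, c17, c18, c2, c3, c9}.
That is 10 commits.

10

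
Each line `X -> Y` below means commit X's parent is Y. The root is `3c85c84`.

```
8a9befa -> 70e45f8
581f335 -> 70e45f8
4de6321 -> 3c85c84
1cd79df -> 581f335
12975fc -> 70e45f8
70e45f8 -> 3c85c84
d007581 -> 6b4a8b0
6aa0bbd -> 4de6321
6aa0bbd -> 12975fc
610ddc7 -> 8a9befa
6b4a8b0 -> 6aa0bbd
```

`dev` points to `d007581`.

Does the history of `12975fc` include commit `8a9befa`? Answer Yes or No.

Ancestors of 12975fc: {12975fc, 3c85c84, 70e45f8}.
8a9befa is not in that set, so it is not an ancestor of 12975fc.

No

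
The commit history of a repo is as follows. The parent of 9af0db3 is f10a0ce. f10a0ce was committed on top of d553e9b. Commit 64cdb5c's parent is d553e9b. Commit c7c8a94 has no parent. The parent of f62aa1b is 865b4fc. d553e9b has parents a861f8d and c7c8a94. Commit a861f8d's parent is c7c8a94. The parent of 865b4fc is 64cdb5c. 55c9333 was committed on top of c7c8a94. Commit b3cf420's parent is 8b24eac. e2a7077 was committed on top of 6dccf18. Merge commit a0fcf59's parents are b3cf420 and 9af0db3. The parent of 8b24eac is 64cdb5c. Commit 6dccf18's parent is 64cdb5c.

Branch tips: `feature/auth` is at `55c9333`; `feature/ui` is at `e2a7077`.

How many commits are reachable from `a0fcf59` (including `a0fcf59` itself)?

9

Walking parent pointers from a0fcf59: reachable set = {64cdb5c, 8b24eac, 9af0db3, a0fcf59, a861f8d, b3cf420, c7c8a94, d553e9b, f10a0ce}.
That is 9 commits.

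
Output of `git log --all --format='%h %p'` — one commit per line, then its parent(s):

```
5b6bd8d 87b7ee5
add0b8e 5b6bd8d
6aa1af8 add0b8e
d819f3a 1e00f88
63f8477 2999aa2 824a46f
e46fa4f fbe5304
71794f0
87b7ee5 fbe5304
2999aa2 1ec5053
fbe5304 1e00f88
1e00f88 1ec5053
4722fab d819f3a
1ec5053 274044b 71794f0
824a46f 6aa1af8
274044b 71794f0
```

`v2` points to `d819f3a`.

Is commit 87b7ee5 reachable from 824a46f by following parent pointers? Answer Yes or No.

Ancestors of 824a46f (commits reachable by following parents): {1e00f88, 1ec5053, 274044b, 5b6bd8d, 6aa1af8, 71794f0, 824a46f, 87b7ee5, add0b8e, fbe5304}.
87b7ee5 is in that set, so it is an ancestor of 824a46f.

Yes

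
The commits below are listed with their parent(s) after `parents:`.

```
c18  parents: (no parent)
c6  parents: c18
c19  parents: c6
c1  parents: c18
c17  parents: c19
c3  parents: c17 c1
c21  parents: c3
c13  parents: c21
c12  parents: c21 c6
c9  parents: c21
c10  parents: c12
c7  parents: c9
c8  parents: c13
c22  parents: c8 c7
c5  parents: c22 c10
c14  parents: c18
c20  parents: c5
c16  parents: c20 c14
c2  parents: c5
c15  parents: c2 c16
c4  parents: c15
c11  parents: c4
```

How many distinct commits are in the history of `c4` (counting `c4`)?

Walking parent pointers from c4: reachable set = {c1, c10, c12, c13, c14, c15, c16, c17, c18, c19, c2, c20, c21, c22, c3, c4, c5, c6, c7, c8, c9}.
That is 21 commits.

21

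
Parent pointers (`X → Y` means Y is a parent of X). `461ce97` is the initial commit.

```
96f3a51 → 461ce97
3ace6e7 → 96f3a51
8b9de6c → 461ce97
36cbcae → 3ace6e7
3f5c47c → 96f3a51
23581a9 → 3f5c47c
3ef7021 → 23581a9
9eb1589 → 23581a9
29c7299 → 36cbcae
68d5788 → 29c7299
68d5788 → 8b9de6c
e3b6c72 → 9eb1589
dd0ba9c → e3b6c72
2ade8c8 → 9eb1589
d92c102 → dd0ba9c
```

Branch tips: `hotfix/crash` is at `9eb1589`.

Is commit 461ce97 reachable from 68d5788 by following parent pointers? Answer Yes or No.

Yes

Ancestors of 68d5788 (commits reachable by following parents): {29c7299, 36cbcae, 3ace6e7, 461ce97, 68d5788, 8b9de6c, 96f3a51}.
461ce97 is in that set, so it is an ancestor of 68d5788.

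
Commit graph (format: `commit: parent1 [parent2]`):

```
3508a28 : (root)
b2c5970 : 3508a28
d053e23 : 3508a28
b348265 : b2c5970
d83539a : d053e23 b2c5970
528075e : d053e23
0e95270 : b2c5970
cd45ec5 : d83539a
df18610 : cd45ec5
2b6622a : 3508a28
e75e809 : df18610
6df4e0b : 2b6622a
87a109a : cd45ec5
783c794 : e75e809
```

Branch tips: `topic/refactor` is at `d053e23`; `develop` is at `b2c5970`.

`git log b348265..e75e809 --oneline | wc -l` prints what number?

5

Reachable from e75e809: {3508a28, b2c5970, cd45ec5, d053e23, d83539a, df18610, e75e809}.
Reachable from b348265: {3508a28, b2c5970, b348265}.
In e75e809's history but not b348265's: {cd45ec5, d053e23, d83539a, df18610, e75e809} — 5 commits.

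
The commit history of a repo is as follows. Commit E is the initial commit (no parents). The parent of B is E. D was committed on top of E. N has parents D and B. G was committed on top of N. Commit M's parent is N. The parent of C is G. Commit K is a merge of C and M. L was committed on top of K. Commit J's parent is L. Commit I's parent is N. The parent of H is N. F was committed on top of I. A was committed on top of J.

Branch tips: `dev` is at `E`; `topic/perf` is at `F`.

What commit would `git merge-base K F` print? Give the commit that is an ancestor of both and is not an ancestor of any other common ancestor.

N

Ancestors of K: {B, C, D, E, G, K, M, N}.
Ancestors of F: {B, D, E, F, I, N}.
Common ancestors: {B, D, E, N}.
Among these, N is not an ancestor of any other common ancestor — it is the merge base.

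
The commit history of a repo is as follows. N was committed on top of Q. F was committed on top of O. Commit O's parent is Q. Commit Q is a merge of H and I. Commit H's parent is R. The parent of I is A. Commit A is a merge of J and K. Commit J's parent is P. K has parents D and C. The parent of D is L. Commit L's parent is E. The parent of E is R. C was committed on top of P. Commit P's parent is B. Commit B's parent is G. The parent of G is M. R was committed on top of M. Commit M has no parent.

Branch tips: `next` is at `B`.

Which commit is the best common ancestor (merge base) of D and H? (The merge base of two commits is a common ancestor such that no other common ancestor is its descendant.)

R

Ancestors of D: {D, E, L, M, R}.
Ancestors of H: {H, M, R}.
Common ancestors: {M, R}.
Among these, R is not an ancestor of any other common ancestor — it is the merge base.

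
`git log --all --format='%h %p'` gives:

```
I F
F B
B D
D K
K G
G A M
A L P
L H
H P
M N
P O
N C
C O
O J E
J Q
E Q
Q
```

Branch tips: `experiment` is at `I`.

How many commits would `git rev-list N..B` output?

9

Reachable from B: {A, B, C, D, E, G, H, J, K, L, M, N, O, P, Q}.
Reachable from N: {C, E, J, N, O, Q}.
In B's history but not N's: {A, B, D, G, H, K, L, M, P} — 9 commits.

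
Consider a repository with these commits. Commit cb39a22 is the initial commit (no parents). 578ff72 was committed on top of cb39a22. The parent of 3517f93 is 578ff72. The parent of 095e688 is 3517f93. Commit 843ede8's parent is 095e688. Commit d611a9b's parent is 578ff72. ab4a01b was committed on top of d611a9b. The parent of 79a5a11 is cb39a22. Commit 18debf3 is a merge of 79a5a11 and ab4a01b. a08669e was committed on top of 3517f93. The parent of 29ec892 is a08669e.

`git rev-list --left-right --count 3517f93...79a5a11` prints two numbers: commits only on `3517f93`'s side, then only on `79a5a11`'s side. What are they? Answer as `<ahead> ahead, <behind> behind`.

Reachable from 3517f93: {3517f93, 578ff72, cb39a22}.
Reachable from 79a5a11: {79a5a11, cb39a22}.
Only in 3517f93's history (ahead): {3517f93, 578ff72} — 2.
Only in 79a5a11's history (behind): {79a5a11} — 1.

2 ahead, 1 behind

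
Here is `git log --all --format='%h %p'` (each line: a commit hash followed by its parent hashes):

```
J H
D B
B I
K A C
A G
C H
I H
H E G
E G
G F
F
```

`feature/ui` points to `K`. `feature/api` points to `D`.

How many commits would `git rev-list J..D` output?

3

Reachable from D: {B, D, E, F, G, H, I}.
Reachable from J: {E, F, G, H, J}.
In D's history but not J's: {B, D, I} — 3 commits.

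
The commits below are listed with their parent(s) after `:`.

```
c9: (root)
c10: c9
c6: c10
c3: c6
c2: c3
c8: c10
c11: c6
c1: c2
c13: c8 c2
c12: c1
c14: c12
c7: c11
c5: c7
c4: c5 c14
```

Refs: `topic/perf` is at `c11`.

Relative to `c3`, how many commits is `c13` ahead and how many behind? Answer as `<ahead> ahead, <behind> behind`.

3 ahead, 0 behind

Reachable from c13: {c10, c13, c2, c3, c6, c8, c9}.
Reachable from c3: {c10, c3, c6, c9}.
Only in c13's history (ahead): {c13, c2, c8} — 3.
Only in c3's history (behind): {} — 0.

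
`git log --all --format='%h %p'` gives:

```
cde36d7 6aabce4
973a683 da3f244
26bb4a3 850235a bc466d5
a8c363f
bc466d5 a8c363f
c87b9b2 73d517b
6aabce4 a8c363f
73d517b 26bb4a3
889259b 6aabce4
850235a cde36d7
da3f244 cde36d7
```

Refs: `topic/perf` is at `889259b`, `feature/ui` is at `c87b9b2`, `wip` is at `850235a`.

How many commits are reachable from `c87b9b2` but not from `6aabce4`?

Reachable from c87b9b2: {26bb4a3, 6aabce4, 73d517b, 850235a, a8c363f, bc466d5, c87b9b2, cde36d7}.
Reachable from 6aabce4: {6aabce4, a8c363f}.
In c87b9b2's history but not 6aabce4's: {26bb4a3, 73d517b, 850235a, bc466d5, c87b9b2, cde36d7} — 6 commits.

6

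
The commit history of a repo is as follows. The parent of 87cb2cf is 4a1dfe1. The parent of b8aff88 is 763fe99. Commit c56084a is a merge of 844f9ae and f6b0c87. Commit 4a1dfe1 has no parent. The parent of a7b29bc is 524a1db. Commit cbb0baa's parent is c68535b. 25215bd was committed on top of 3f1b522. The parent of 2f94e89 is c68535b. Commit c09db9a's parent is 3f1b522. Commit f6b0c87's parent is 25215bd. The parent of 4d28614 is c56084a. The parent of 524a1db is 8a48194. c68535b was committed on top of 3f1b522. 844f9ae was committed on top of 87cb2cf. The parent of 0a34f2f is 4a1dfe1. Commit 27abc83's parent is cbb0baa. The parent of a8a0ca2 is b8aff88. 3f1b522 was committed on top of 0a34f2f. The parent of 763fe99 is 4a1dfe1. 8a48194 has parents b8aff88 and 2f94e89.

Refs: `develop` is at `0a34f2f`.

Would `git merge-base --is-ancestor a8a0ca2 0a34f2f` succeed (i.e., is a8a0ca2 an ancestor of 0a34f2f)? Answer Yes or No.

No

Ancestors of 0a34f2f: {0a34f2f, 4a1dfe1}.
a8a0ca2 is not in that set, so it is not an ancestor of 0a34f2f.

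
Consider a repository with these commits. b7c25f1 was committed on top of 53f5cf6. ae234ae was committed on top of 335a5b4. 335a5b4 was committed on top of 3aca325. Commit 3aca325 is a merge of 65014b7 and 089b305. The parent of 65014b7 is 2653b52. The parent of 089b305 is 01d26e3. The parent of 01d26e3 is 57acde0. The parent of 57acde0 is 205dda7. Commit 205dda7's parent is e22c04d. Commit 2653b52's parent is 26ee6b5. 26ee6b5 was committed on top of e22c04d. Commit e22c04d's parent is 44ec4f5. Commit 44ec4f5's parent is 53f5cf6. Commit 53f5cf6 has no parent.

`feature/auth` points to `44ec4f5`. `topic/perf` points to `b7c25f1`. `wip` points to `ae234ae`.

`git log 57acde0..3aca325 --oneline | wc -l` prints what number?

Reachable from 3aca325: {01d26e3, 089b305, 205dda7, 2653b52, 26ee6b5, 3aca325, 44ec4f5, 53f5cf6, 57acde0, 65014b7, e22c04d}.
Reachable from 57acde0: {205dda7, 44ec4f5, 53f5cf6, 57acde0, e22c04d}.
In 3aca325's history but not 57acde0's: {01d26e3, 089b305, 2653b52, 26ee6b5, 3aca325, 65014b7} — 6 commits.

6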